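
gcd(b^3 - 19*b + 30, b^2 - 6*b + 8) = b - 2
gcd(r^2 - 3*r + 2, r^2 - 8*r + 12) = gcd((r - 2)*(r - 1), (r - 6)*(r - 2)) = r - 2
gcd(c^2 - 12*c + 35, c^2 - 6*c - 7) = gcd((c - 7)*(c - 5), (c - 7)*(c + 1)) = c - 7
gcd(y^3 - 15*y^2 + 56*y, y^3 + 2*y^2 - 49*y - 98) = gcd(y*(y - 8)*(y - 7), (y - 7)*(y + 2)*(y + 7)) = y - 7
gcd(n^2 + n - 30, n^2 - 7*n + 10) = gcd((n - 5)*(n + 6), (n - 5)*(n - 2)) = n - 5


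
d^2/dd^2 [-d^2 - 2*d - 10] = -2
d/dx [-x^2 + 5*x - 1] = 5 - 2*x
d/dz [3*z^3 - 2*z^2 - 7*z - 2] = 9*z^2 - 4*z - 7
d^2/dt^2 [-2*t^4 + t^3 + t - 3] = 6*t*(1 - 4*t)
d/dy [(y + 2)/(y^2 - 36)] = (y^2 - 2*y*(y + 2) - 36)/(y^2 - 36)^2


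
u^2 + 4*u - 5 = (u - 1)*(u + 5)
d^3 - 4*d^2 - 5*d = d*(d - 5)*(d + 1)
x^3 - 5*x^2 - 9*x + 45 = (x - 5)*(x - 3)*(x + 3)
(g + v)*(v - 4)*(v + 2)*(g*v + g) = g^2*v^3 - g^2*v^2 - 10*g^2*v - 8*g^2 + g*v^4 - g*v^3 - 10*g*v^2 - 8*g*v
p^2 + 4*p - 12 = (p - 2)*(p + 6)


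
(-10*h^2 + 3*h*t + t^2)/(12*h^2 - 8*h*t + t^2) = (5*h + t)/(-6*h + t)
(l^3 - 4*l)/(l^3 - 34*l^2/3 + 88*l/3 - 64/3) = 3*l*(l + 2)/(3*l^2 - 28*l + 32)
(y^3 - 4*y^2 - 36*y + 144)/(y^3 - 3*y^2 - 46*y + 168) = (y + 6)/(y + 7)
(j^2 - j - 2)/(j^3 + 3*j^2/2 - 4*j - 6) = 2*(j + 1)/(2*j^2 + 7*j + 6)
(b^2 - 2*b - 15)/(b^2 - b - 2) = (-b^2 + 2*b + 15)/(-b^2 + b + 2)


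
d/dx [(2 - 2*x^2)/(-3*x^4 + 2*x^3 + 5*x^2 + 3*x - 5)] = 2*(-6*x^5 + 2*x^4 + 12*x^3 - 9*x^2 - 3)/(9*x^8 - 12*x^7 - 26*x^6 + 2*x^5 + 67*x^4 + 10*x^3 - 41*x^2 - 30*x + 25)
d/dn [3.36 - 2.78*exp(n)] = -2.78*exp(n)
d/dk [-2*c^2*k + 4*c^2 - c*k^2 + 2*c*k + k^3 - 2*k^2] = -2*c^2 - 2*c*k + 2*c + 3*k^2 - 4*k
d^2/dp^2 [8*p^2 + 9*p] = 16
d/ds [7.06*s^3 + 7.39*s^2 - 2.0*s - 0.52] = 21.18*s^2 + 14.78*s - 2.0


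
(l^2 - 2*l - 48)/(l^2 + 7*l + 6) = (l - 8)/(l + 1)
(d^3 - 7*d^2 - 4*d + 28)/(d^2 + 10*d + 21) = (d^3 - 7*d^2 - 4*d + 28)/(d^2 + 10*d + 21)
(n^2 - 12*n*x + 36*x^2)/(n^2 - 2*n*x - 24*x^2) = (n - 6*x)/(n + 4*x)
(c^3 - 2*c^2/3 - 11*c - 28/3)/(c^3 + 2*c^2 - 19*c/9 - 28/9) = 3*(c - 4)/(3*c - 4)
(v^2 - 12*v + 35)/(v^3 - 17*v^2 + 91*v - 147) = (v - 5)/(v^2 - 10*v + 21)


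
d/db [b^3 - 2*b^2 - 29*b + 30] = 3*b^2 - 4*b - 29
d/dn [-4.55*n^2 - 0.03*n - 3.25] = -9.1*n - 0.03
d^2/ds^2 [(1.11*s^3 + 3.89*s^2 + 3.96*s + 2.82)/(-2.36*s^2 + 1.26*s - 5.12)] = (-7.105427357601e-15*s^5 - 2.8421709430404e-14*s^4 - 43.945608*s^3 + 230.749248*s^2 + 162.82224*s - 195.846352)/(13.144256*s^6 - 21.053088*s^5 + 96.789264*s^4 - 93.349368*s^3 + 209.983488*s^2 - 99.090432*s + 134.217728)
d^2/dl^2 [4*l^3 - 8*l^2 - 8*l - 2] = 24*l - 16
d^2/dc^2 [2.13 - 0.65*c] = 0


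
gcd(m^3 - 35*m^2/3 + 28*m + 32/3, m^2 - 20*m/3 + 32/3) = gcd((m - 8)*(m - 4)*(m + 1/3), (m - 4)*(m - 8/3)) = m - 4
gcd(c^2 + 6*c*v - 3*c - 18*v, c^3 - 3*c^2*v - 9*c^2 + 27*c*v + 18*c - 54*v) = c - 3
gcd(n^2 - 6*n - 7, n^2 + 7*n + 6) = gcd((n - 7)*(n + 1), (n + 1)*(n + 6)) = n + 1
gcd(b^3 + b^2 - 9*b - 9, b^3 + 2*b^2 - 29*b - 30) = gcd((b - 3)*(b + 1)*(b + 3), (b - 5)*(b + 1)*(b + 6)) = b + 1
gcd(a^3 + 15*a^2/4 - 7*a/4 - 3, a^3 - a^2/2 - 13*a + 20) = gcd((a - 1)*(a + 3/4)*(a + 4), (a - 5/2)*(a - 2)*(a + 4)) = a + 4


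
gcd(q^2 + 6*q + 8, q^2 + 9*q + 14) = q + 2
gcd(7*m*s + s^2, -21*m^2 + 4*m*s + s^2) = 7*m + s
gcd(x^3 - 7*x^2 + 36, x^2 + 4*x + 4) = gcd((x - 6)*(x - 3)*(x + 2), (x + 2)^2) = x + 2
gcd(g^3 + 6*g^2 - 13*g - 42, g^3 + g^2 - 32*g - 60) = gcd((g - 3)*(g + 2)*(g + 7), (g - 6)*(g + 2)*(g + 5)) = g + 2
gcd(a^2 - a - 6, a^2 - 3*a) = a - 3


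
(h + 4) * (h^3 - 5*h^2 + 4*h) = h^4 - h^3 - 16*h^2 + 16*h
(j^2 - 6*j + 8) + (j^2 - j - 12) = 2*j^2 - 7*j - 4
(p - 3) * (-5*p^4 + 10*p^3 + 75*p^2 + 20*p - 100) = -5*p^5 + 25*p^4 + 45*p^3 - 205*p^2 - 160*p + 300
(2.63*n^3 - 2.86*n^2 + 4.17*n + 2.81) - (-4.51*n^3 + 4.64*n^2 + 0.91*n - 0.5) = 7.14*n^3 - 7.5*n^2 + 3.26*n + 3.31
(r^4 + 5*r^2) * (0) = 0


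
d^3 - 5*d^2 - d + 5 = (d - 5)*(d - 1)*(d + 1)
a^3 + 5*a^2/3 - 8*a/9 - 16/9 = (a - 1)*(a + 4/3)^2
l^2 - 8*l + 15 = (l - 5)*(l - 3)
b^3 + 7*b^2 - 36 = (b - 2)*(b + 3)*(b + 6)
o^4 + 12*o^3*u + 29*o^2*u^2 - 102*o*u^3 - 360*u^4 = (o - 3*u)*(o + 4*u)*(o + 5*u)*(o + 6*u)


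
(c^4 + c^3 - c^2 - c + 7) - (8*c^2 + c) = c^4 + c^3 - 9*c^2 - 2*c + 7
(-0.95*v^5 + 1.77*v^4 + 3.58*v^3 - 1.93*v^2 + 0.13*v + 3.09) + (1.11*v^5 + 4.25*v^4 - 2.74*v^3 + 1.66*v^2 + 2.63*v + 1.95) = 0.16*v^5 + 6.02*v^4 + 0.84*v^3 - 0.27*v^2 + 2.76*v + 5.04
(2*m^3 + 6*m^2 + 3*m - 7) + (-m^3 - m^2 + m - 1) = m^3 + 5*m^2 + 4*m - 8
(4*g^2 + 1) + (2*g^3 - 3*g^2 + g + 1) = 2*g^3 + g^2 + g + 2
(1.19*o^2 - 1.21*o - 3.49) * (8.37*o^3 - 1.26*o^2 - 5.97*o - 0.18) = 9.9603*o^5 - 11.6271*o^4 - 34.791*o^3 + 11.4069*o^2 + 21.0531*o + 0.6282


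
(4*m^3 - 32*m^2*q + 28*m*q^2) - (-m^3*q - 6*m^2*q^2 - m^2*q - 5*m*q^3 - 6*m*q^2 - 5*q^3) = m^3*q + 4*m^3 + 6*m^2*q^2 - 31*m^2*q + 5*m*q^3 + 34*m*q^2 + 5*q^3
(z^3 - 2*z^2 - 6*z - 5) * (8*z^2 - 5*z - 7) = 8*z^5 - 21*z^4 - 45*z^3 + 4*z^2 + 67*z + 35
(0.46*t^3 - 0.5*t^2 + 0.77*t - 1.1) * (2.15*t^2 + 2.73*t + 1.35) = 0.989*t^5 + 0.1808*t^4 + 0.9115*t^3 - 0.9379*t^2 - 1.9635*t - 1.485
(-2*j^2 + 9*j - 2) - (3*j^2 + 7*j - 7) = -5*j^2 + 2*j + 5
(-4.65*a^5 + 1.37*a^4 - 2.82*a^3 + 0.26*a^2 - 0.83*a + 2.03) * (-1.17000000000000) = 5.4405*a^5 - 1.6029*a^4 + 3.2994*a^3 - 0.3042*a^2 + 0.9711*a - 2.3751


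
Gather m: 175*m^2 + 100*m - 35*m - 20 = 175*m^2 + 65*m - 20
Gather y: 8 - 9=-1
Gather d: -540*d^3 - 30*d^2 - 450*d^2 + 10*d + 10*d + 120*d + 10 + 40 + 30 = -540*d^3 - 480*d^2 + 140*d + 80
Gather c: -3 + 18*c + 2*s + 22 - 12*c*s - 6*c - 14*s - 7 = c*(12 - 12*s) - 12*s + 12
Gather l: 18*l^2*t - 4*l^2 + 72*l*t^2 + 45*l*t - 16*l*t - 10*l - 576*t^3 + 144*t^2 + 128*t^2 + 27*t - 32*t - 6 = l^2*(18*t - 4) + l*(72*t^2 + 29*t - 10) - 576*t^3 + 272*t^2 - 5*t - 6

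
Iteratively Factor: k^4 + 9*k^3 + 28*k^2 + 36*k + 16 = (k + 4)*(k^3 + 5*k^2 + 8*k + 4) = (k + 2)*(k + 4)*(k^2 + 3*k + 2) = (k + 1)*(k + 2)*(k + 4)*(k + 2)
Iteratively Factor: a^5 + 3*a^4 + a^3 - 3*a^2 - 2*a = (a + 1)*(a^4 + 2*a^3 - a^2 - 2*a) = (a + 1)*(a + 2)*(a^3 - a) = (a + 1)^2*(a + 2)*(a^2 - a) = (a - 1)*(a + 1)^2*(a + 2)*(a)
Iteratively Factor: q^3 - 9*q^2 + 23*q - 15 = (q - 1)*(q^2 - 8*q + 15) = (q - 3)*(q - 1)*(q - 5)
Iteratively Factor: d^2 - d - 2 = (d + 1)*(d - 2)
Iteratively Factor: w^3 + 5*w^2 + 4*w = (w)*(w^2 + 5*w + 4) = w*(w + 4)*(w + 1)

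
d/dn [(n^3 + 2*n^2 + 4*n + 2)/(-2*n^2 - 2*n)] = (-n^4/2 - n^3 + n^2 + 2*n + 1)/(n^2*(n^2 + 2*n + 1))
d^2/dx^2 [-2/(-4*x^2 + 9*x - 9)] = 4*(-16*x^2 + 36*x + (8*x - 9)^2 - 36)/(4*x^2 - 9*x + 9)^3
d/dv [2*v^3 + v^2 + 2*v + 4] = 6*v^2 + 2*v + 2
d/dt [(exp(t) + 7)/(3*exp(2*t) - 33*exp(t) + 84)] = (-(exp(t) + 7)*(2*exp(t) - 11) + exp(2*t) - 11*exp(t) + 28)*exp(t)/(3*(exp(2*t) - 11*exp(t) + 28)^2)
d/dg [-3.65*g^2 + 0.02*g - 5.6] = 0.02 - 7.3*g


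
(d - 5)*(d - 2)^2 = d^3 - 9*d^2 + 24*d - 20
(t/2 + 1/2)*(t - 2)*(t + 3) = t^3/2 + t^2 - 5*t/2 - 3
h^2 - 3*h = h*(h - 3)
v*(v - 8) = v^2 - 8*v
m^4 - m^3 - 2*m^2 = m^2*(m - 2)*(m + 1)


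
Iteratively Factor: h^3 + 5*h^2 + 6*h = (h + 3)*(h^2 + 2*h) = (h + 2)*(h + 3)*(h)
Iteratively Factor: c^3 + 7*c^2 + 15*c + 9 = (c + 1)*(c^2 + 6*c + 9) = (c + 1)*(c + 3)*(c + 3)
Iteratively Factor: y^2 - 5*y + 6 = (y - 2)*(y - 3)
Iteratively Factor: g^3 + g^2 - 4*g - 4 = (g + 2)*(g^2 - g - 2) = (g - 2)*(g + 2)*(g + 1)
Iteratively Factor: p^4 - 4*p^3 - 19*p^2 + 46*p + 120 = (p + 2)*(p^3 - 6*p^2 - 7*p + 60) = (p - 5)*(p + 2)*(p^2 - p - 12) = (p - 5)*(p + 2)*(p + 3)*(p - 4)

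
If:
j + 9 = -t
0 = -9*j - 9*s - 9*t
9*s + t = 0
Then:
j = 72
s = 9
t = -81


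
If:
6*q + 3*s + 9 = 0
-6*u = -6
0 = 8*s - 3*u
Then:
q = -27/16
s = 3/8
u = 1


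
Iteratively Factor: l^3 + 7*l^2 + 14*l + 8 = (l + 1)*(l^2 + 6*l + 8) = (l + 1)*(l + 2)*(l + 4)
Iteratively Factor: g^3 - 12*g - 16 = (g + 2)*(g^2 - 2*g - 8) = (g - 4)*(g + 2)*(g + 2)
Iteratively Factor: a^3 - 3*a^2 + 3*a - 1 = (a - 1)*(a^2 - 2*a + 1) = (a - 1)^2*(a - 1)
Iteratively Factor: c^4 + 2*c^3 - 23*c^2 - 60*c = (c)*(c^3 + 2*c^2 - 23*c - 60) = c*(c - 5)*(c^2 + 7*c + 12) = c*(c - 5)*(c + 3)*(c + 4)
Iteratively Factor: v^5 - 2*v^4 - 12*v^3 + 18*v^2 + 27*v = (v + 1)*(v^4 - 3*v^3 - 9*v^2 + 27*v) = v*(v + 1)*(v^3 - 3*v^2 - 9*v + 27) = v*(v - 3)*(v + 1)*(v^2 - 9) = v*(v - 3)*(v + 1)*(v + 3)*(v - 3)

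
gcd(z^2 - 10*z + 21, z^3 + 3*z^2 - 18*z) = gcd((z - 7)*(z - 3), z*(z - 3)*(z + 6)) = z - 3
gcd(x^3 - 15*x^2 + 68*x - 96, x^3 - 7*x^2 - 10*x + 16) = x - 8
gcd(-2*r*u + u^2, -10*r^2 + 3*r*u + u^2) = 2*r - u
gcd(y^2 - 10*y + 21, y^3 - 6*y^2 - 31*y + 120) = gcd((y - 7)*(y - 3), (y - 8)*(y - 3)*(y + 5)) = y - 3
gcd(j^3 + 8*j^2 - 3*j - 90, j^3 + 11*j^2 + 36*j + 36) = j + 6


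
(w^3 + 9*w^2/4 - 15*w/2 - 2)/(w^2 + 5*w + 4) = (4*w^2 - 7*w - 2)/(4*(w + 1))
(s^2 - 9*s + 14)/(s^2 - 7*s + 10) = (s - 7)/(s - 5)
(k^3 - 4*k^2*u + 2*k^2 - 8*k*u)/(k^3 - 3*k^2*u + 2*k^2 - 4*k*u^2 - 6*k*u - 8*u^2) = k/(k + u)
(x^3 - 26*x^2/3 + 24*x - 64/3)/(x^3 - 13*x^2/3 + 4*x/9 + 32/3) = 3*(x^2 - 6*x + 8)/(3*x^2 - 5*x - 12)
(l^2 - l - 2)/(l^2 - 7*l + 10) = (l + 1)/(l - 5)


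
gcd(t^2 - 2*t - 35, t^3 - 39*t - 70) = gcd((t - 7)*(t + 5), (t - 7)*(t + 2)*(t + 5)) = t^2 - 2*t - 35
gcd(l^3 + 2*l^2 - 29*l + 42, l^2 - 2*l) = l - 2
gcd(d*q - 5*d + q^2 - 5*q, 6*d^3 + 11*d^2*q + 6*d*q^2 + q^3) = d + q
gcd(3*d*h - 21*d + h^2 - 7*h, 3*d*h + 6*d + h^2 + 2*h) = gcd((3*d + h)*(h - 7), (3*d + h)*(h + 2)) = 3*d + h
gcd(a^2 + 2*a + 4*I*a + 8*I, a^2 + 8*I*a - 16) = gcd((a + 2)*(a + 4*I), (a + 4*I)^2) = a + 4*I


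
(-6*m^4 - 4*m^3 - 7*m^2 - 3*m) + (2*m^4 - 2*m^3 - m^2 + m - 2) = -4*m^4 - 6*m^3 - 8*m^2 - 2*m - 2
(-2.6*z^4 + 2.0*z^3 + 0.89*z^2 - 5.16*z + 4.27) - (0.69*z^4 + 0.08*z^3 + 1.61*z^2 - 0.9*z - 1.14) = -3.29*z^4 + 1.92*z^3 - 0.72*z^2 - 4.26*z + 5.41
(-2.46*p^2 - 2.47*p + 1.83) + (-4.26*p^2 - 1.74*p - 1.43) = -6.72*p^2 - 4.21*p + 0.4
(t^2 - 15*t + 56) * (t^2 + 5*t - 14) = t^4 - 10*t^3 - 33*t^2 + 490*t - 784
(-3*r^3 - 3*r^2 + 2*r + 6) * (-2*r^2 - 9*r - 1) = 6*r^5 + 33*r^4 + 26*r^3 - 27*r^2 - 56*r - 6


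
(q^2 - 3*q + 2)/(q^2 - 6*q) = (q^2 - 3*q + 2)/(q*(q - 6))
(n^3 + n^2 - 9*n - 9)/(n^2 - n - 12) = (n^2 - 2*n - 3)/(n - 4)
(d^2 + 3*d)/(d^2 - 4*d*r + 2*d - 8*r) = d*(d + 3)/(d^2 - 4*d*r + 2*d - 8*r)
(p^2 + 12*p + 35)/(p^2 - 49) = (p + 5)/(p - 7)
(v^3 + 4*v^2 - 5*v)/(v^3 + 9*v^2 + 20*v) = (v - 1)/(v + 4)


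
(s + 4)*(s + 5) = s^2 + 9*s + 20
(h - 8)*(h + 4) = h^2 - 4*h - 32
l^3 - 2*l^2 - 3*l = l*(l - 3)*(l + 1)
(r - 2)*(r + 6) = r^2 + 4*r - 12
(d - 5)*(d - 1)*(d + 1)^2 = d^4 - 4*d^3 - 6*d^2 + 4*d + 5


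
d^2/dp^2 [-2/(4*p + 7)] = -64/(4*p + 7)^3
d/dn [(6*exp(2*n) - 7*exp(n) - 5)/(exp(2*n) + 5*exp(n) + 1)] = (37*exp(2*n) + 22*exp(n) + 18)*exp(n)/(exp(4*n) + 10*exp(3*n) + 27*exp(2*n) + 10*exp(n) + 1)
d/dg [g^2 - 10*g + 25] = 2*g - 10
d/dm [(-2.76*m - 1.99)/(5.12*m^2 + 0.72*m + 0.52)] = (14.1312*m^2 + 20.3776*m - 0.00240000000000018)/(26.2144*m^4 + 7.3728*m^3 + 5.8432*m^2 + 0.7488*m + 0.2704)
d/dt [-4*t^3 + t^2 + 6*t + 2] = -12*t^2 + 2*t + 6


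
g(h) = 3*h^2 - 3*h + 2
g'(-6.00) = -39.00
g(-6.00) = 128.00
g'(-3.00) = -21.00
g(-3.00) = 38.00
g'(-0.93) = -8.58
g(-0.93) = 7.38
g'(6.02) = 33.12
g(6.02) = 92.66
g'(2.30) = 10.80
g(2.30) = 10.97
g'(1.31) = 4.86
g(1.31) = 3.22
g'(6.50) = 36.00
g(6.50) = 109.25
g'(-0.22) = -4.32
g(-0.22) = 2.81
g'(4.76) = 25.56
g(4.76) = 55.69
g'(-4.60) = -30.60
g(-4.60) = 79.28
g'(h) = 6*h - 3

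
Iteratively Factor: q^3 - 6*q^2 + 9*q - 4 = (q - 4)*(q^2 - 2*q + 1) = (q - 4)*(q - 1)*(q - 1)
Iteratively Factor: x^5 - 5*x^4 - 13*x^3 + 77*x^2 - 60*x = (x - 1)*(x^4 - 4*x^3 - 17*x^2 + 60*x) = (x - 5)*(x - 1)*(x^3 + x^2 - 12*x) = (x - 5)*(x - 3)*(x - 1)*(x^2 + 4*x) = x*(x - 5)*(x - 3)*(x - 1)*(x + 4)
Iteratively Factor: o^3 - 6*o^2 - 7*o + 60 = (o + 3)*(o^2 - 9*o + 20) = (o - 4)*(o + 3)*(o - 5)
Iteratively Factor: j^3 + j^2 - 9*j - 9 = (j - 3)*(j^2 + 4*j + 3) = (j - 3)*(j + 3)*(j + 1)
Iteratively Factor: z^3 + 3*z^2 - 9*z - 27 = (z + 3)*(z^2 - 9) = (z - 3)*(z + 3)*(z + 3)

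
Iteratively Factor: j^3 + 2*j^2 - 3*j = (j + 3)*(j^2 - j) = (j - 1)*(j + 3)*(j)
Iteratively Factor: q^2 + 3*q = (q + 3)*(q)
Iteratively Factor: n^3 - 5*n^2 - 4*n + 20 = (n - 2)*(n^2 - 3*n - 10) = (n - 5)*(n - 2)*(n + 2)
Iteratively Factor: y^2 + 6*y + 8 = (y + 2)*(y + 4)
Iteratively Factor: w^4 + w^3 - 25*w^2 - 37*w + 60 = (w - 5)*(w^3 + 6*w^2 + 5*w - 12) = (w - 5)*(w + 4)*(w^2 + 2*w - 3) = (w - 5)*(w + 3)*(w + 4)*(w - 1)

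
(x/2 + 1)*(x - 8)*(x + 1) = x^3/2 - 5*x^2/2 - 11*x - 8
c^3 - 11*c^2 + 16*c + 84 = (c - 7)*(c - 6)*(c + 2)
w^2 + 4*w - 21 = (w - 3)*(w + 7)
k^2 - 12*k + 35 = (k - 7)*(k - 5)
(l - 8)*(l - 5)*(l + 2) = l^3 - 11*l^2 + 14*l + 80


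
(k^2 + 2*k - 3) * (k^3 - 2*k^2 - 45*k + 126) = k^5 - 52*k^3 + 42*k^2 + 387*k - 378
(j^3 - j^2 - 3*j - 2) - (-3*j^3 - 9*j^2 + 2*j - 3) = 4*j^3 + 8*j^2 - 5*j + 1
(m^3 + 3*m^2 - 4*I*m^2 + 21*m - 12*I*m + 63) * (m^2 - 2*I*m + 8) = m^5 + 3*m^4 - 6*I*m^4 + 21*m^3 - 18*I*m^3 + 63*m^2 - 74*I*m^2 + 168*m - 222*I*m + 504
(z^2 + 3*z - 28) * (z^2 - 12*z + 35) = z^4 - 9*z^3 - 29*z^2 + 441*z - 980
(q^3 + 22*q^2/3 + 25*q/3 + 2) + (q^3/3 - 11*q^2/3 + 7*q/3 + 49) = 4*q^3/3 + 11*q^2/3 + 32*q/3 + 51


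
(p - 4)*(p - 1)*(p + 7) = p^3 + 2*p^2 - 31*p + 28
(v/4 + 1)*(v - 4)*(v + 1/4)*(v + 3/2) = v^4/4 + 7*v^3/16 - 125*v^2/32 - 7*v - 3/2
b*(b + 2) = b^2 + 2*b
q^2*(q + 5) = q^3 + 5*q^2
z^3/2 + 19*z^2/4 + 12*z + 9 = (z/2 + 1)*(z + 3/2)*(z + 6)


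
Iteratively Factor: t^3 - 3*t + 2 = (t - 1)*(t^2 + t - 2) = (t - 1)^2*(t + 2)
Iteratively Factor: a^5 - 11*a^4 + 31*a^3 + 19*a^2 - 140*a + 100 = (a + 2)*(a^4 - 13*a^3 + 57*a^2 - 95*a + 50) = (a - 2)*(a + 2)*(a^3 - 11*a^2 + 35*a - 25) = (a - 5)*(a - 2)*(a + 2)*(a^2 - 6*a + 5) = (a - 5)^2*(a - 2)*(a + 2)*(a - 1)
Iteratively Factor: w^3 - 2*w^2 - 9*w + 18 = (w - 3)*(w^2 + w - 6) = (w - 3)*(w - 2)*(w + 3)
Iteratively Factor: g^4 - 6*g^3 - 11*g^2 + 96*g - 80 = (g - 5)*(g^3 - g^2 - 16*g + 16) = (g - 5)*(g + 4)*(g^2 - 5*g + 4) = (g - 5)*(g - 1)*(g + 4)*(g - 4)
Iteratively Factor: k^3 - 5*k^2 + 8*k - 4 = (k - 2)*(k^2 - 3*k + 2) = (k - 2)*(k - 1)*(k - 2)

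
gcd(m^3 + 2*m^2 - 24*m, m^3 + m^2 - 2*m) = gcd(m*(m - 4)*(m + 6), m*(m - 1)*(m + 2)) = m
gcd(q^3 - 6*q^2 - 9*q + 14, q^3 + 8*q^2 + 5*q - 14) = q^2 + q - 2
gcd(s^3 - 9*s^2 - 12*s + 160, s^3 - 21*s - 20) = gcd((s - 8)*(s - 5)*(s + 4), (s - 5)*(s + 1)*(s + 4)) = s^2 - s - 20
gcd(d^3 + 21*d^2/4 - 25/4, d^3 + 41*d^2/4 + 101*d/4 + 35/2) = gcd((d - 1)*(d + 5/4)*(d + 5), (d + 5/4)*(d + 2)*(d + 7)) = d + 5/4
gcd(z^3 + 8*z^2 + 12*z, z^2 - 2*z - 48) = z + 6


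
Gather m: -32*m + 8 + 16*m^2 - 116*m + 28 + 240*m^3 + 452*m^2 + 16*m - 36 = 240*m^3 + 468*m^2 - 132*m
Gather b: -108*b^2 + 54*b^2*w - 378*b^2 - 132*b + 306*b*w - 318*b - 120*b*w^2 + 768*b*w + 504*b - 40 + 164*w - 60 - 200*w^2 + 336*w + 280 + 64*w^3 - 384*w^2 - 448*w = b^2*(54*w - 486) + b*(-120*w^2 + 1074*w + 54) + 64*w^3 - 584*w^2 + 52*w + 180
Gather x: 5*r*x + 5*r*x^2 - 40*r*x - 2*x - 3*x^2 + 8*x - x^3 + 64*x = -x^3 + x^2*(5*r - 3) + x*(70 - 35*r)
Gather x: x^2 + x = x^2 + x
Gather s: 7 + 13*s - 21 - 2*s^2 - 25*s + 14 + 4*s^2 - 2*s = 2*s^2 - 14*s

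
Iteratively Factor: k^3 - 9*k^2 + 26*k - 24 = (k - 2)*(k^2 - 7*k + 12) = (k - 4)*(k - 2)*(k - 3)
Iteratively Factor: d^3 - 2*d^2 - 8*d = (d)*(d^2 - 2*d - 8) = d*(d - 4)*(d + 2)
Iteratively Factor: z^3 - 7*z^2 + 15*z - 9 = (z - 1)*(z^2 - 6*z + 9) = (z - 3)*(z - 1)*(z - 3)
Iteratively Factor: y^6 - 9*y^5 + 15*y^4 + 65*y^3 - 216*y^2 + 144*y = (y - 4)*(y^5 - 5*y^4 - 5*y^3 + 45*y^2 - 36*y) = y*(y - 4)*(y^4 - 5*y^3 - 5*y^2 + 45*y - 36) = y*(y - 4)*(y - 3)*(y^3 - 2*y^2 - 11*y + 12) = y*(y - 4)*(y - 3)*(y - 1)*(y^2 - y - 12) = y*(y - 4)^2*(y - 3)*(y - 1)*(y + 3)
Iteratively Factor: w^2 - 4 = (w - 2)*(w + 2)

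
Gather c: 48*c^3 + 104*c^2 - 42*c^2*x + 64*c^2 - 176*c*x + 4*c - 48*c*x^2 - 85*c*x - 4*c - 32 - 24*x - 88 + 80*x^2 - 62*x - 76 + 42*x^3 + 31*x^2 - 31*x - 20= 48*c^3 + c^2*(168 - 42*x) + c*(-48*x^2 - 261*x) + 42*x^3 + 111*x^2 - 117*x - 216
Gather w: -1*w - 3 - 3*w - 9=-4*w - 12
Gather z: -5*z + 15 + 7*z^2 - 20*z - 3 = 7*z^2 - 25*z + 12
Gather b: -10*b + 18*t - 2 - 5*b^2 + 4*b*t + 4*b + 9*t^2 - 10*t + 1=-5*b^2 + b*(4*t - 6) + 9*t^2 + 8*t - 1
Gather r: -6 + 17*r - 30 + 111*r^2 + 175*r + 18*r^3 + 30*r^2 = 18*r^3 + 141*r^2 + 192*r - 36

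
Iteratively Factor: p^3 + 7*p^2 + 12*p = (p)*(p^2 + 7*p + 12) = p*(p + 3)*(p + 4)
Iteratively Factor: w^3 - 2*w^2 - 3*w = (w)*(w^2 - 2*w - 3) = w*(w - 3)*(w + 1)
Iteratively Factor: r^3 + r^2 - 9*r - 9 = (r + 3)*(r^2 - 2*r - 3) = (r + 1)*(r + 3)*(r - 3)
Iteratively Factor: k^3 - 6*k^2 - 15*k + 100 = (k + 4)*(k^2 - 10*k + 25) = (k - 5)*(k + 4)*(k - 5)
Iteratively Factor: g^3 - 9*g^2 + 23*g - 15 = (g - 3)*(g^2 - 6*g + 5) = (g - 5)*(g - 3)*(g - 1)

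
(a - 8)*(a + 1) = a^2 - 7*a - 8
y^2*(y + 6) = y^3 + 6*y^2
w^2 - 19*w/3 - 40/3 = (w - 8)*(w + 5/3)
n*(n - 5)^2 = n^3 - 10*n^2 + 25*n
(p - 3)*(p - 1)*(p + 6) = p^3 + 2*p^2 - 21*p + 18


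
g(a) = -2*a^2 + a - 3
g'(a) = 1 - 4*a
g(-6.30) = -88.68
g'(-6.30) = 26.20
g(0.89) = -3.69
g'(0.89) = -2.56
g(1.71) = -7.14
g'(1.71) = -5.84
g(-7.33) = -117.79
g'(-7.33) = 30.32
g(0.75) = -3.38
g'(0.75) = -2.00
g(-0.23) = -3.34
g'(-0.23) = 1.92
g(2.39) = -12.03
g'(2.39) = -8.56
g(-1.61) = -9.79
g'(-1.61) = 7.44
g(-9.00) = -174.00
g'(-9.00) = 37.00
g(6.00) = -69.00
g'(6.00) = -23.00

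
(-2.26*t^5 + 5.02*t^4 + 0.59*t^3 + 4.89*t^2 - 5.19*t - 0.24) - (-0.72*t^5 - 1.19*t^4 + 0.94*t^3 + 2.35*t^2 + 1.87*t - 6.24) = -1.54*t^5 + 6.21*t^4 - 0.35*t^3 + 2.54*t^2 - 7.06*t + 6.0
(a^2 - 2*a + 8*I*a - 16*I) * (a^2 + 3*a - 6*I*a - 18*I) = a^4 + a^3 + 2*I*a^3 + 42*a^2 + 2*I*a^2 + 48*a - 12*I*a - 288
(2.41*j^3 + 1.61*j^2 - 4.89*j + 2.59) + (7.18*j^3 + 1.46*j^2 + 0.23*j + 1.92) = 9.59*j^3 + 3.07*j^2 - 4.66*j + 4.51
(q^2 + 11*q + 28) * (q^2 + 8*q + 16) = q^4 + 19*q^3 + 132*q^2 + 400*q + 448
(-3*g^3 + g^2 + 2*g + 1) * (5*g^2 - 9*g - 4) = -15*g^5 + 32*g^4 + 13*g^3 - 17*g^2 - 17*g - 4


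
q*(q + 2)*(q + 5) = q^3 + 7*q^2 + 10*q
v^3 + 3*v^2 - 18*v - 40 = (v - 4)*(v + 2)*(v + 5)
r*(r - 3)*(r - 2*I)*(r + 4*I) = r^4 - 3*r^3 + 2*I*r^3 + 8*r^2 - 6*I*r^2 - 24*r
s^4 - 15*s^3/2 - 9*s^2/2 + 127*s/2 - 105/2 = (s - 7)*(s - 5/2)*(s - 1)*(s + 3)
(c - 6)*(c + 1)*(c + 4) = c^3 - c^2 - 26*c - 24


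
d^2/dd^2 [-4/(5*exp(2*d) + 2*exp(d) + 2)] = 8*(-4*(5*exp(d) + 1)^2*exp(d) + (10*exp(d) + 1)*(5*exp(2*d) + 2*exp(d) + 2))*exp(d)/(5*exp(2*d) + 2*exp(d) + 2)^3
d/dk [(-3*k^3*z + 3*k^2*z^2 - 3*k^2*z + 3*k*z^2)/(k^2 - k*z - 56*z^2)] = 3*z*(k*(2*k - z)*(k^2 - k*z + k - z) + (-k^2 + k*z + 56*z^2)*(3*k^2 - 2*k*z + 2*k - z))/(-k^2 + k*z + 56*z^2)^2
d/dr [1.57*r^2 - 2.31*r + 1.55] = 3.14*r - 2.31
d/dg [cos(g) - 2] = -sin(g)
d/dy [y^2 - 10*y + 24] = 2*y - 10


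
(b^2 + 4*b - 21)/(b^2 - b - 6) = (b + 7)/(b + 2)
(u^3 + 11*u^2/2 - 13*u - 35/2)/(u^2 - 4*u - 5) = (2*u^2 + 9*u - 35)/(2*(u - 5))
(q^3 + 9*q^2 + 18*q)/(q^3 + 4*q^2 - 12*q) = (q + 3)/(q - 2)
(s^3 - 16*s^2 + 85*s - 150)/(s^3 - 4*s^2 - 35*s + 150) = (s - 6)/(s + 6)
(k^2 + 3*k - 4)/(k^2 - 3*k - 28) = (k - 1)/(k - 7)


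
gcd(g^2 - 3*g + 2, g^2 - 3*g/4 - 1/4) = g - 1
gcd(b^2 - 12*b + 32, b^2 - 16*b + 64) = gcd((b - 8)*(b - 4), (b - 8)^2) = b - 8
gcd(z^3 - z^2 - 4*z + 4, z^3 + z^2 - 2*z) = z^2 + z - 2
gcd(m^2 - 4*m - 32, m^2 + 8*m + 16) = m + 4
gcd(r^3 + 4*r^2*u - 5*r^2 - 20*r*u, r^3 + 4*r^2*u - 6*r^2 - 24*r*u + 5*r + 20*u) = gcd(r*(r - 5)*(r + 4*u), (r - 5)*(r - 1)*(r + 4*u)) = r^2 + 4*r*u - 5*r - 20*u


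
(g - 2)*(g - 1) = g^2 - 3*g + 2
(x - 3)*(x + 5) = x^2 + 2*x - 15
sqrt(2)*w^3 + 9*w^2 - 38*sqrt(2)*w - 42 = (w - 3*sqrt(2))*(w + 7*sqrt(2))*(sqrt(2)*w + 1)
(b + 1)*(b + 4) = b^2 + 5*b + 4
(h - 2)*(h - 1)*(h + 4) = h^3 + h^2 - 10*h + 8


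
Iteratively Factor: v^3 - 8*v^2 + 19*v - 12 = (v - 3)*(v^2 - 5*v + 4) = (v - 3)*(v - 1)*(v - 4)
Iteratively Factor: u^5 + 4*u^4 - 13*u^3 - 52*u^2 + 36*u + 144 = (u + 2)*(u^4 + 2*u^3 - 17*u^2 - 18*u + 72) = (u - 3)*(u + 2)*(u^3 + 5*u^2 - 2*u - 24) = (u - 3)*(u + 2)*(u + 3)*(u^2 + 2*u - 8) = (u - 3)*(u - 2)*(u + 2)*(u + 3)*(u + 4)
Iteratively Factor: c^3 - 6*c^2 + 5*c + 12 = (c - 4)*(c^2 - 2*c - 3) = (c - 4)*(c + 1)*(c - 3)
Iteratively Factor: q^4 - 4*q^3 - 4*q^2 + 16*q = (q + 2)*(q^3 - 6*q^2 + 8*q) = (q - 2)*(q + 2)*(q^2 - 4*q) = q*(q - 2)*(q + 2)*(q - 4)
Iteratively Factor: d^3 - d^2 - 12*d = (d)*(d^2 - d - 12) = d*(d + 3)*(d - 4)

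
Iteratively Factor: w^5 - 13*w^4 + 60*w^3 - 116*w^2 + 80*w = (w - 4)*(w^4 - 9*w^3 + 24*w^2 - 20*w) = (w - 4)*(w - 2)*(w^3 - 7*w^2 + 10*w) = w*(w - 4)*(w - 2)*(w^2 - 7*w + 10) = w*(w - 5)*(w - 4)*(w - 2)*(w - 2)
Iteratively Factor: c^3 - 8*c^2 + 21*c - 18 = (c - 2)*(c^2 - 6*c + 9) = (c - 3)*(c - 2)*(c - 3)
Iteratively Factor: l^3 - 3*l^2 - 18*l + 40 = (l - 2)*(l^2 - l - 20) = (l - 2)*(l + 4)*(l - 5)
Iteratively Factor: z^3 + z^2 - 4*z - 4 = (z + 1)*(z^2 - 4) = (z + 1)*(z + 2)*(z - 2)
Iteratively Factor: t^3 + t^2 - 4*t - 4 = (t + 2)*(t^2 - t - 2) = (t - 2)*(t + 2)*(t + 1)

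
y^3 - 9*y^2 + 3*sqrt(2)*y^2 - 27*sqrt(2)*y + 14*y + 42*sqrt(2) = (y - 7)*(y - 2)*(y + 3*sqrt(2))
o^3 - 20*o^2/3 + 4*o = o*(o - 6)*(o - 2/3)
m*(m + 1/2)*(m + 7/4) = m^3 + 9*m^2/4 + 7*m/8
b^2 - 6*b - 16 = (b - 8)*(b + 2)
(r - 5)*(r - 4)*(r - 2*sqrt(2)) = r^3 - 9*r^2 - 2*sqrt(2)*r^2 + 20*r + 18*sqrt(2)*r - 40*sqrt(2)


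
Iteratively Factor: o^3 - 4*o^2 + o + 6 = (o - 2)*(o^2 - 2*o - 3) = (o - 3)*(o - 2)*(o + 1)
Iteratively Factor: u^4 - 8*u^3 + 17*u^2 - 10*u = (u)*(u^3 - 8*u^2 + 17*u - 10) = u*(u - 5)*(u^2 - 3*u + 2) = u*(u - 5)*(u - 1)*(u - 2)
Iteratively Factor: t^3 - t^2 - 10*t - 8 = (t - 4)*(t^2 + 3*t + 2) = (t - 4)*(t + 2)*(t + 1)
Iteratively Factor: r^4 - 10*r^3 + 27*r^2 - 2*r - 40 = (r - 5)*(r^3 - 5*r^2 + 2*r + 8) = (r - 5)*(r - 2)*(r^2 - 3*r - 4) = (r - 5)*(r - 4)*(r - 2)*(r + 1)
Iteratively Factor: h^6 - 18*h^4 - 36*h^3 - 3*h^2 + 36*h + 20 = (h + 1)*(h^5 - h^4 - 17*h^3 - 19*h^2 + 16*h + 20) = (h - 1)*(h + 1)*(h^4 - 17*h^2 - 36*h - 20) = (h - 1)*(h + 1)*(h + 2)*(h^3 - 2*h^2 - 13*h - 10) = (h - 5)*(h - 1)*(h + 1)*(h + 2)*(h^2 + 3*h + 2) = (h - 5)*(h - 1)*(h + 1)^2*(h + 2)*(h + 2)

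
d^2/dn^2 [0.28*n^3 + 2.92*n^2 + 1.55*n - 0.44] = 1.68*n + 5.84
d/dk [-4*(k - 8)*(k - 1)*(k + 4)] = -12*k^2 + 40*k + 112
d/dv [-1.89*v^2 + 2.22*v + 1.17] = 2.22 - 3.78*v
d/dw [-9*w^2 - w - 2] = -18*w - 1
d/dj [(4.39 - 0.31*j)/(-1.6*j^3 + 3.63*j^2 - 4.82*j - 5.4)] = (-0.992*j^3 + 22.1973*j^2 - 31.8714*j + 22.8338)/(2.56*j^6 - 11.616*j^5 + 28.6009*j^4 - 17.7132*j^3 - 15.9716*j^2 + 52.056*j + 29.16)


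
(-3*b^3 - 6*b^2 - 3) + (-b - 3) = -3*b^3 - 6*b^2 - b - 6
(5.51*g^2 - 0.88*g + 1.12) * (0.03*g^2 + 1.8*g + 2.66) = 0.1653*g^4 + 9.8916*g^3 + 13.1062*g^2 - 0.3248*g + 2.9792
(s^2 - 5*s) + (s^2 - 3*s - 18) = 2*s^2 - 8*s - 18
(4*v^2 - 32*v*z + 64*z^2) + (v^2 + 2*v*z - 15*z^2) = 5*v^2 - 30*v*z + 49*z^2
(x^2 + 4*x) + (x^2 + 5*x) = 2*x^2 + 9*x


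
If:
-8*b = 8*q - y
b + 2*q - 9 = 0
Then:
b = y/4 - 9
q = 9 - y/8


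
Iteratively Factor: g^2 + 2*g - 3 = (g - 1)*(g + 3)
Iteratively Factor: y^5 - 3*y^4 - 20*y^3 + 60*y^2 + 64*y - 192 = (y - 2)*(y^4 - y^3 - 22*y^2 + 16*y + 96) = (y - 3)*(y - 2)*(y^3 + 2*y^2 - 16*y - 32) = (y - 3)*(y - 2)*(y + 2)*(y^2 - 16) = (y - 3)*(y - 2)*(y + 2)*(y + 4)*(y - 4)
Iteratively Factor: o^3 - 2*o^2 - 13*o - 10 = (o - 5)*(o^2 + 3*o + 2) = (o - 5)*(o + 1)*(o + 2)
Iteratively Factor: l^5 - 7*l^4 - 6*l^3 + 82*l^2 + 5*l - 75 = (l - 5)*(l^4 - 2*l^3 - 16*l^2 + 2*l + 15) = (l - 5)^2*(l^3 + 3*l^2 - l - 3) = (l - 5)^2*(l - 1)*(l^2 + 4*l + 3) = (l - 5)^2*(l - 1)*(l + 1)*(l + 3)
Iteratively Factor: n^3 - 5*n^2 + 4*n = (n - 4)*(n^2 - n) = (n - 4)*(n - 1)*(n)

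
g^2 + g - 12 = (g - 3)*(g + 4)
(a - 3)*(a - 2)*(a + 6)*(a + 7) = a^4 + 8*a^3 - 17*a^2 - 132*a + 252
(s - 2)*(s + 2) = s^2 - 4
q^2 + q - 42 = (q - 6)*(q + 7)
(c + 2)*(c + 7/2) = c^2 + 11*c/2 + 7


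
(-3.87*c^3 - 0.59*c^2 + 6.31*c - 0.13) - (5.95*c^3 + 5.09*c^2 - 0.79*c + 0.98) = -9.82*c^3 - 5.68*c^2 + 7.1*c - 1.11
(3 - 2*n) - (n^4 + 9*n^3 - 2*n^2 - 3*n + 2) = -n^4 - 9*n^3 + 2*n^2 + n + 1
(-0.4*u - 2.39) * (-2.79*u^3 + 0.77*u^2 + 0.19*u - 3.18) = 1.116*u^4 + 6.3601*u^3 - 1.9163*u^2 + 0.8179*u + 7.6002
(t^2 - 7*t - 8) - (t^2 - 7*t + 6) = -14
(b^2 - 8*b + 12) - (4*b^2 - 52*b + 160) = -3*b^2 + 44*b - 148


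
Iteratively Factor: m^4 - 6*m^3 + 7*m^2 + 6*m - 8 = (m - 4)*(m^3 - 2*m^2 - m + 2) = (m - 4)*(m - 1)*(m^2 - m - 2) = (m - 4)*(m - 2)*(m - 1)*(m + 1)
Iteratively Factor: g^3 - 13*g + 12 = (g - 1)*(g^2 + g - 12) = (g - 3)*(g - 1)*(g + 4)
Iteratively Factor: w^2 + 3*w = (w)*(w + 3)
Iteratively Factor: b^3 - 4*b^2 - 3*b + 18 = (b - 3)*(b^2 - b - 6) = (b - 3)^2*(b + 2)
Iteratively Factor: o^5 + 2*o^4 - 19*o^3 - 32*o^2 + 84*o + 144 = (o + 4)*(o^4 - 2*o^3 - 11*o^2 + 12*o + 36) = (o + 2)*(o + 4)*(o^3 - 4*o^2 - 3*o + 18) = (o - 3)*(o + 2)*(o + 4)*(o^2 - o - 6) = (o - 3)^2*(o + 2)*(o + 4)*(o + 2)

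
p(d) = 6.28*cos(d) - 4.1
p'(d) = -6.28*sin(d)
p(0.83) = 0.14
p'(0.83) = -4.63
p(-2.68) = -9.72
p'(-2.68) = 2.80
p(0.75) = 0.50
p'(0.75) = -4.28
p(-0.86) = -0.00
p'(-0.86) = 4.76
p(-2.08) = -7.16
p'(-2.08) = 5.48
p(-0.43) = 1.61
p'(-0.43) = 2.62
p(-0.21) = 2.04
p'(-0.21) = 1.31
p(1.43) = -3.22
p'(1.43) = -6.22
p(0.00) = 2.18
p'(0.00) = 0.00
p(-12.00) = 1.20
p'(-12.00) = -3.37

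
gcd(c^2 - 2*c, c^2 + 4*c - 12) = c - 2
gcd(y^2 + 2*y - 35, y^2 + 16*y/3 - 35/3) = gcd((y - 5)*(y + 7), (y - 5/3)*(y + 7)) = y + 7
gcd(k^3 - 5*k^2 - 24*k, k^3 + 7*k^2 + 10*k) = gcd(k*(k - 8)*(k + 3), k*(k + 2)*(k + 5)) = k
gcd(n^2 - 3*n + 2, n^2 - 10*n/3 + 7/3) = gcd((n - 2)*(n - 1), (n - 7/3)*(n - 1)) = n - 1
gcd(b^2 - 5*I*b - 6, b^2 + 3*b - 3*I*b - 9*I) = b - 3*I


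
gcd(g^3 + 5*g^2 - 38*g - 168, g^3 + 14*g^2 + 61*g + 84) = g^2 + 11*g + 28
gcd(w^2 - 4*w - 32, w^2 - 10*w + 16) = w - 8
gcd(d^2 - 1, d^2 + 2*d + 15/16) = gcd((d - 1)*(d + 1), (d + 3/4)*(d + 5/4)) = 1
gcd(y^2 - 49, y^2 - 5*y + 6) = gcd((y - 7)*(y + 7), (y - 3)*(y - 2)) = 1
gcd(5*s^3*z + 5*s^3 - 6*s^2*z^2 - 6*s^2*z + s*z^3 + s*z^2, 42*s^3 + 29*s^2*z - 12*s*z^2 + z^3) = 1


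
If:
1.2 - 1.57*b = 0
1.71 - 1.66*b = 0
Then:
No Solution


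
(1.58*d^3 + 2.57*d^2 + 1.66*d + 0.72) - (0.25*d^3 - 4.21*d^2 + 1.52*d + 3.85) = 1.33*d^3 + 6.78*d^2 + 0.14*d - 3.13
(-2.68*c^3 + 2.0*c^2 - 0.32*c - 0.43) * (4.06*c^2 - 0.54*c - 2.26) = -10.8808*c^5 + 9.5672*c^4 + 3.6776*c^3 - 6.093*c^2 + 0.9554*c + 0.9718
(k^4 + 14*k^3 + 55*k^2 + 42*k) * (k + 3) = k^5 + 17*k^4 + 97*k^3 + 207*k^2 + 126*k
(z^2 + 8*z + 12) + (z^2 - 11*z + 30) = 2*z^2 - 3*z + 42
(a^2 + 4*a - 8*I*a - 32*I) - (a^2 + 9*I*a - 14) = 4*a - 17*I*a + 14 - 32*I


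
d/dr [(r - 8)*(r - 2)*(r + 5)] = 3*r^2 - 10*r - 34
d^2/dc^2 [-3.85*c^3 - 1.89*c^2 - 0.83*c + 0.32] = -23.1*c - 3.78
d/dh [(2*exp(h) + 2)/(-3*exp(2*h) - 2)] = 2*(6*(exp(h) + 1)*exp(h) - 3*exp(2*h) - 2)*exp(h)/(3*exp(2*h) + 2)^2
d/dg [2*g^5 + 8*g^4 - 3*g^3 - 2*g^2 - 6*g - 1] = 10*g^4 + 32*g^3 - 9*g^2 - 4*g - 6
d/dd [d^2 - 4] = 2*d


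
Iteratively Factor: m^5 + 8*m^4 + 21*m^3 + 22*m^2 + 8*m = (m + 1)*(m^4 + 7*m^3 + 14*m^2 + 8*m) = (m + 1)*(m + 2)*(m^3 + 5*m^2 + 4*m) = (m + 1)^2*(m + 2)*(m^2 + 4*m) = m*(m + 1)^2*(m + 2)*(m + 4)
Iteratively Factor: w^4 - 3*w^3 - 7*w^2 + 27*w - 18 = (w - 2)*(w^3 - w^2 - 9*w + 9) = (w - 2)*(w + 3)*(w^2 - 4*w + 3) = (w - 2)*(w - 1)*(w + 3)*(w - 3)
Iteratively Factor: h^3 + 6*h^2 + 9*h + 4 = (h + 1)*(h^2 + 5*h + 4) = (h + 1)*(h + 4)*(h + 1)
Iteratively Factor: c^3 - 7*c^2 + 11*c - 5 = (c - 1)*(c^2 - 6*c + 5) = (c - 5)*(c - 1)*(c - 1)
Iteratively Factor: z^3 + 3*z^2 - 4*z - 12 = (z + 3)*(z^2 - 4) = (z - 2)*(z + 3)*(z + 2)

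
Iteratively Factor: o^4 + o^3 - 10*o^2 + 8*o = (o + 4)*(o^3 - 3*o^2 + 2*o) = (o - 1)*(o + 4)*(o^2 - 2*o) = (o - 2)*(o - 1)*(o + 4)*(o)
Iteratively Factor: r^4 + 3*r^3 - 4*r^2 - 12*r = (r + 3)*(r^3 - 4*r) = (r + 2)*(r + 3)*(r^2 - 2*r) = (r - 2)*(r + 2)*(r + 3)*(r)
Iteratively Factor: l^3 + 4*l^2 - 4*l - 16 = (l - 2)*(l^2 + 6*l + 8) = (l - 2)*(l + 2)*(l + 4)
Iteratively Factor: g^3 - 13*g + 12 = (g + 4)*(g^2 - 4*g + 3) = (g - 3)*(g + 4)*(g - 1)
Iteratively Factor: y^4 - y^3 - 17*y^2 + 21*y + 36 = (y + 4)*(y^3 - 5*y^2 + 3*y + 9) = (y - 3)*(y + 4)*(y^2 - 2*y - 3) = (y - 3)^2*(y + 4)*(y + 1)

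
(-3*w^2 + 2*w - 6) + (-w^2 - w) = -4*w^2 + w - 6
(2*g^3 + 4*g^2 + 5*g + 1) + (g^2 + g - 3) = 2*g^3 + 5*g^2 + 6*g - 2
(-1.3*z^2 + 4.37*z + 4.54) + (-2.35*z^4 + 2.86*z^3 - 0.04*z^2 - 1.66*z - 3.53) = -2.35*z^4 + 2.86*z^3 - 1.34*z^2 + 2.71*z + 1.01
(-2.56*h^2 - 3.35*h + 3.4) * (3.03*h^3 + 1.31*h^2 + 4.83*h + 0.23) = -7.7568*h^5 - 13.5041*h^4 - 6.4513*h^3 - 12.3153*h^2 + 15.6515*h + 0.782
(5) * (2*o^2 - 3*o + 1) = 10*o^2 - 15*o + 5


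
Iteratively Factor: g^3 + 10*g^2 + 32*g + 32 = (g + 2)*(g^2 + 8*g + 16) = (g + 2)*(g + 4)*(g + 4)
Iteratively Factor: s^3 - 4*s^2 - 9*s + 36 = (s - 3)*(s^2 - s - 12) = (s - 3)*(s + 3)*(s - 4)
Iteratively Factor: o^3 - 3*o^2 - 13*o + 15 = (o - 1)*(o^2 - 2*o - 15) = (o - 1)*(o + 3)*(o - 5)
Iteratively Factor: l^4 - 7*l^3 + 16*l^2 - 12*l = (l - 2)*(l^3 - 5*l^2 + 6*l) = (l - 3)*(l - 2)*(l^2 - 2*l) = l*(l - 3)*(l - 2)*(l - 2)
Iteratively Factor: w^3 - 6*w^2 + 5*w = (w)*(w^2 - 6*w + 5) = w*(w - 1)*(w - 5)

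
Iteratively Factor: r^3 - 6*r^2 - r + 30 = (r - 3)*(r^2 - 3*r - 10) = (r - 5)*(r - 3)*(r + 2)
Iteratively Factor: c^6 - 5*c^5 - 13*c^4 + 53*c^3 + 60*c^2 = (c - 4)*(c^5 - c^4 - 17*c^3 - 15*c^2) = c*(c - 4)*(c^4 - c^3 - 17*c^2 - 15*c) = c^2*(c - 4)*(c^3 - c^2 - 17*c - 15) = c^2*(c - 4)*(c + 1)*(c^2 - 2*c - 15) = c^2*(c - 4)*(c + 1)*(c + 3)*(c - 5)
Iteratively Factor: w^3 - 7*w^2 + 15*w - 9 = (w - 1)*(w^2 - 6*w + 9) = (w - 3)*(w - 1)*(w - 3)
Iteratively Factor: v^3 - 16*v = (v - 4)*(v^2 + 4*v) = (v - 4)*(v + 4)*(v)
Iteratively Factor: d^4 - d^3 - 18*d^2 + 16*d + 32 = (d - 2)*(d^3 + d^2 - 16*d - 16) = (d - 2)*(d + 4)*(d^2 - 3*d - 4) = (d - 4)*(d - 2)*(d + 4)*(d + 1)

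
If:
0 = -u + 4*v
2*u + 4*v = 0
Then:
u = 0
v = 0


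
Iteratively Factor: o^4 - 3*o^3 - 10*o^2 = (o + 2)*(o^3 - 5*o^2) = o*(o + 2)*(o^2 - 5*o) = o*(o - 5)*(o + 2)*(o)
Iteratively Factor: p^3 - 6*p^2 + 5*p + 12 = (p + 1)*(p^2 - 7*p + 12) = (p - 3)*(p + 1)*(p - 4)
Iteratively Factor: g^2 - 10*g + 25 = (g - 5)*(g - 5)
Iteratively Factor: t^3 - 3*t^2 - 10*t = (t - 5)*(t^2 + 2*t) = t*(t - 5)*(t + 2)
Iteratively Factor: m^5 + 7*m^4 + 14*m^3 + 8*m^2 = (m)*(m^4 + 7*m^3 + 14*m^2 + 8*m) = m^2*(m^3 + 7*m^2 + 14*m + 8) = m^2*(m + 1)*(m^2 + 6*m + 8) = m^2*(m + 1)*(m + 4)*(m + 2)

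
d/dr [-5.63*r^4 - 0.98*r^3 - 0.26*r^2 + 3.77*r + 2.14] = -22.52*r^3 - 2.94*r^2 - 0.52*r + 3.77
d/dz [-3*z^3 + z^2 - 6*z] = -9*z^2 + 2*z - 6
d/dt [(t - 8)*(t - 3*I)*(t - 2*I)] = 3*t^2 + t*(-16 - 10*I) - 6 + 40*I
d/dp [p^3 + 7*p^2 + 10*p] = 3*p^2 + 14*p + 10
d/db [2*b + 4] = 2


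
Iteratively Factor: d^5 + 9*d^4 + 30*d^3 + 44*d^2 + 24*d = (d + 3)*(d^4 + 6*d^3 + 12*d^2 + 8*d) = (d + 2)*(d + 3)*(d^3 + 4*d^2 + 4*d) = (d + 2)^2*(d + 3)*(d^2 + 2*d) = d*(d + 2)^2*(d + 3)*(d + 2)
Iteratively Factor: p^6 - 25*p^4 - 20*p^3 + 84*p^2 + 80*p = (p + 1)*(p^5 - p^4 - 24*p^3 + 4*p^2 + 80*p) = (p - 5)*(p + 1)*(p^4 + 4*p^3 - 4*p^2 - 16*p) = (p - 5)*(p + 1)*(p + 4)*(p^3 - 4*p) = (p - 5)*(p + 1)*(p + 2)*(p + 4)*(p^2 - 2*p) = p*(p - 5)*(p + 1)*(p + 2)*(p + 4)*(p - 2)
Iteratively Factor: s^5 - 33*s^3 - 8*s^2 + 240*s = (s + 4)*(s^4 - 4*s^3 - 17*s^2 + 60*s) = (s - 5)*(s + 4)*(s^3 + s^2 - 12*s) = (s - 5)*(s - 3)*(s + 4)*(s^2 + 4*s) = (s - 5)*(s - 3)*(s + 4)^2*(s)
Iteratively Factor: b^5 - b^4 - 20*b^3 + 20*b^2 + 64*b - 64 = (b - 2)*(b^4 + b^3 - 18*b^2 - 16*b + 32) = (b - 2)*(b + 4)*(b^3 - 3*b^2 - 6*b + 8) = (b - 2)*(b - 1)*(b + 4)*(b^2 - 2*b - 8) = (b - 4)*(b - 2)*(b - 1)*(b + 4)*(b + 2)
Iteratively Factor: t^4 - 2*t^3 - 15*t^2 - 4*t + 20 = (t - 1)*(t^3 - t^2 - 16*t - 20) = (t - 5)*(t - 1)*(t^2 + 4*t + 4) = (t - 5)*(t - 1)*(t + 2)*(t + 2)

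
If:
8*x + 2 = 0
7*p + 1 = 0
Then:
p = -1/7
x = -1/4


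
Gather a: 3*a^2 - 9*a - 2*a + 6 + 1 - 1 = 3*a^2 - 11*a + 6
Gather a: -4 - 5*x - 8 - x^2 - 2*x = -x^2 - 7*x - 12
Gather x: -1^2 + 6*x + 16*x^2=16*x^2 + 6*x - 1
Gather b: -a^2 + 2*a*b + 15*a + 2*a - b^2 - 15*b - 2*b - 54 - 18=-a^2 + 17*a - b^2 + b*(2*a - 17) - 72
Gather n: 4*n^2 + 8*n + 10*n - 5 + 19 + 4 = 4*n^2 + 18*n + 18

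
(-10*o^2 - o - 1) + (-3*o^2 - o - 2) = -13*o^2 - 2*o - 3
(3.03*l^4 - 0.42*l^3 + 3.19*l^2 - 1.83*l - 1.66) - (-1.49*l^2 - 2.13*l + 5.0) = 3.03*l^4 - 0.42*l^3 + 4.68*l^2 + 0.3*l - 6.66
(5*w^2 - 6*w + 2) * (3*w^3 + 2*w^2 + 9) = 15*w^5 - 8*w^4 - 6*w^3 + 49*w^2 - 54*w + 18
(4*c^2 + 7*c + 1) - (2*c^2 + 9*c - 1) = 2*c^2 - 2*c + 2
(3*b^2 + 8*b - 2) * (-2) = -6*b^2 - 16*b + 4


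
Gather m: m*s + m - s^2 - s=m*(s + 1) - s^2 - s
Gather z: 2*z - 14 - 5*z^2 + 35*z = -5*z^2 + 37*z - 14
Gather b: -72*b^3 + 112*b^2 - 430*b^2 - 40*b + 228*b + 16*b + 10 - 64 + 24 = -72*b^3 - 318*b^2 + 204*b - 30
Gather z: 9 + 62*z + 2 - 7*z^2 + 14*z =-7*z^2 + 76*z + 11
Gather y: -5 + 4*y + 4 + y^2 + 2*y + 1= y^2 + 6*y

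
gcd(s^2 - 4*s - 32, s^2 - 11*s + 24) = s - 8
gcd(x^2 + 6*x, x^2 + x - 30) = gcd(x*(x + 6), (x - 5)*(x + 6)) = x + 6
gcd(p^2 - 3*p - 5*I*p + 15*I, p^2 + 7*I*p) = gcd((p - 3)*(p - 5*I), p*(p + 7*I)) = 1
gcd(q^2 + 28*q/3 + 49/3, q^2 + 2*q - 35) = q + 7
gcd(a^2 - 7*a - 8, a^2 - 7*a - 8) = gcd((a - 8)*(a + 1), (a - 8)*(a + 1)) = a^2 - 7*a - 8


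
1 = 1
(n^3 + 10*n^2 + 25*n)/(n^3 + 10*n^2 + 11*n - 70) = n*(n + 5)/(n^2 + 5*n - 14)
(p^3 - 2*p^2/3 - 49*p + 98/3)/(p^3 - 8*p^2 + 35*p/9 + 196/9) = 3*(3*p^2 + 19*p - 14)/(9*p^2 - 9*p - 28)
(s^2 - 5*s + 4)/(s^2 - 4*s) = (s - 1)/s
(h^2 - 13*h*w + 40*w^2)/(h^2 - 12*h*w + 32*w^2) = (-h + 5*w)/(-h + 4*w)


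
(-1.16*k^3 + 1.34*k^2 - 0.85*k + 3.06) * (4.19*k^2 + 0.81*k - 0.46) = -4.8604*k^5 + 4.675*k^4 - 1.9425*k^3 + 11.5165*k^2 + 2.8696*k - 1.4076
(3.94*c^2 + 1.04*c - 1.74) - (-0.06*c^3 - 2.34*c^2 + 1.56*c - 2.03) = 0.06*c^3 + 6.28*c^2 - 0.52*c + 0.29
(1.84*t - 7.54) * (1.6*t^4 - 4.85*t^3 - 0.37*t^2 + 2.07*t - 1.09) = 2.944*t^5 - 20.988*t^4 + 35.8882*t^3 + 6.5986*t^2 - 17.6134*t + 8.2186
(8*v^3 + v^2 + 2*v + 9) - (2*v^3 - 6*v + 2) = 6*v^3 + v^2 + 8*v + 7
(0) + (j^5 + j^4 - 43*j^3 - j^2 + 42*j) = j^5 + j^4 - 43*j^3 - j^2 + 42*j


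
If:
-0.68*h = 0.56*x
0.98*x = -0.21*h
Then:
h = 0.00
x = 0.00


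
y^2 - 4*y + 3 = (y - 3)*(y - 1)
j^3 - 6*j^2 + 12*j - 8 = (j - 2)^3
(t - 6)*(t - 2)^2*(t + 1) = t^4 - 9*t^3 + 18*t^2 + 4*t - 24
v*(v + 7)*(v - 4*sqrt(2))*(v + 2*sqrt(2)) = v^4 - 2*sqrt(2)*v^3 + 7*v^3 - 14*sqrt(2)*v^2 - 16*v^2 - 112*v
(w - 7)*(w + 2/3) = w^2 - 19*w/3 - 14/3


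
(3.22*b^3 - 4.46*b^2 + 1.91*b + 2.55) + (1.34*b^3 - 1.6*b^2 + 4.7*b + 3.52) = 4.56*b^3 - 6.06*b^2 + 6.61*b + 6.07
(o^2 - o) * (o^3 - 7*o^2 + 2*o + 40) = o^5 - 8*o^4 + 9*o^3 + 38*o^2 - 40*o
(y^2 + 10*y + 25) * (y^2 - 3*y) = y^4 + 7*y^3 - 5*y^2 - 75*y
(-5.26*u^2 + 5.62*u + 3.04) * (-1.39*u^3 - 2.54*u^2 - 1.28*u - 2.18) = 7.3114*u^5 + 5.5486*u^4 - 11.7676*u^3 - 3.4484*u^2 - 16.1428*u - 6.6272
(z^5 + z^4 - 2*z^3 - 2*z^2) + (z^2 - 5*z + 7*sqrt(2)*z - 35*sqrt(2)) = z^5 + z^4 - 2*z^3 - z^2 - 5*z + 7*sqrt(2)*z - 35*sqrt(2)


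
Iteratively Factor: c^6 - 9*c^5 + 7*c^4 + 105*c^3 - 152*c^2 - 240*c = (c + 3)*(c^5 - 12*c^4 + 43*c^3 - 24*c^2 - 80*c) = (c - 4)*(c + 3)*(c^4 - 8*c^3 + 11*c^2 + 20*c) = (c - 5)*(c - 4)*(c + 3)*(c^3 - 3*c^2 - 4*c) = (c - 5)*(c - 4)^2*(c + 3)*(c^2 + c) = c*(c - 5)*(c - 4)^2*(c + 3)*(c + 1)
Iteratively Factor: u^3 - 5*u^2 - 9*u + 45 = (u - 5)*(u^2 - 9) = (u - 5)*(u + 3)*(u - 3)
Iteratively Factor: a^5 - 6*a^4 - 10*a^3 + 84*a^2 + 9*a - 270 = (a - 3)*(a^4 - 3*a^3 - 19*a^2 + 27*a + 90) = (a - 3)*(a + 3)*(a^3 - 6*a^2 - a + 30) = (a - 3)*(a + 2)*(a + 3)*(a^2 - 8*a + 15) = (a - 5)*(a - 3)*(a + 2)*(a + 3)*(a - 3)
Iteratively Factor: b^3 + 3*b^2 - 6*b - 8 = (b + 1)*(b^2 + 2*b - 8) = (b + 1)*(b + 4)*(b - 2)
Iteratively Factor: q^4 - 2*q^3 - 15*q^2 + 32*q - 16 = (q - 4)*(q^3 + 2*q^2 - 7*q + 4) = (q - 4)*(q - 1)*(q^2 + 3*q - 4) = (q - 4)*(q - 1)*(q + 4)*(q - 1)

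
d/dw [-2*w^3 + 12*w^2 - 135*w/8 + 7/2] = -6*w^2 + 24*w - 135/8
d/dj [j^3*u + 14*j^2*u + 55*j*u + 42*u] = u*(3*j^2 + 28*j + 55)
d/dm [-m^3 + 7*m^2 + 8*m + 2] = -3*m^2 + 14*m + 8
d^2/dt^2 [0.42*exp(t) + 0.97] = 0.42*exp(t)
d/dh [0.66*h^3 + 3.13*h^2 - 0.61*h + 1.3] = 1.98*h^2 + 6.26*h - 0.61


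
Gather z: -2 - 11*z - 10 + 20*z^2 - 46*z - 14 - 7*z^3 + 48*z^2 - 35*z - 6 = -7*z^3 + 68*z^2 - 92*z - 32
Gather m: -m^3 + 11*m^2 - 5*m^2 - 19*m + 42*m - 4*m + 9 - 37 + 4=-m^3 + 6*m^2 + 19*m - 24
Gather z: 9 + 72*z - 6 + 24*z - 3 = 96*z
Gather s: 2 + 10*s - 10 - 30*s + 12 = 4 - 20*s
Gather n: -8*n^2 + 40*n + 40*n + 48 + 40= -8*n^2 + 80*n + 88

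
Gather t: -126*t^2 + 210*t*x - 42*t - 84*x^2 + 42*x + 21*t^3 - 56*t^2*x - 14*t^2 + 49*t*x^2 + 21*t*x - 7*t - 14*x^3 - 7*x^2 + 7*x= 21*t^3 + t^2*(-56*x - 140) + t*(49*x^2 + 231*x - 49) - 14*x^3 - 91*x^2 + 49*x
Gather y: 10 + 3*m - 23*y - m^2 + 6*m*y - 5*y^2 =-m^2 + 3*m - 5*y^2 + y*(6*m - 23) + 10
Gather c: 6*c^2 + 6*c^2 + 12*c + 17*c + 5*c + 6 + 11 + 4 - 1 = 12*c^2 + 34*c + 20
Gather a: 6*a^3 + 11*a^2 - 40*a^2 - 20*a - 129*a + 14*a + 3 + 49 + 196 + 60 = 6*a^3 - 29*a^2 - 135*a + 308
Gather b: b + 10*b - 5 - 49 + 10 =11*b - 44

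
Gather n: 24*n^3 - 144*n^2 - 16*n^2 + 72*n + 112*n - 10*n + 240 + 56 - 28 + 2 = 24*n^3 - 160*n^2 + 174*n + 270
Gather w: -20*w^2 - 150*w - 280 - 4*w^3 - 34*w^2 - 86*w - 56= -4*w^3 - 54*w^2 - 236*w - 336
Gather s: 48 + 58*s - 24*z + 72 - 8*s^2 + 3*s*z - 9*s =-8*s^2 + s*(3*z + 49) - 24*z + 120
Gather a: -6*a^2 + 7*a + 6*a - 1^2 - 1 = -6*a^2 + 13*a - 2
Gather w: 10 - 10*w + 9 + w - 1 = 18 - 9*w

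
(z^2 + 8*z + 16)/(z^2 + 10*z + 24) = (z + 4)/(z + 6)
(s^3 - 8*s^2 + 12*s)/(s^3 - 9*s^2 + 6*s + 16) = s*(s - 6)/(s^2 - 7*s - 8)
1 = 1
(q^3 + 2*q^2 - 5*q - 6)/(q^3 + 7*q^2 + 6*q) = (q^2 + q - 6)/(q*(q + 6))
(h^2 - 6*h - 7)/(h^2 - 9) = (h^2 - 6*h - 7)/(h^2 - 9)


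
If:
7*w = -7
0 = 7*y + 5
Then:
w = -1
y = -5/7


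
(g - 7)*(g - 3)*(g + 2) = g^3 - 8*g^2 + g + 42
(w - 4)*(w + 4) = w^2 - 16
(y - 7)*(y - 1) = y^2 - 8*y + 7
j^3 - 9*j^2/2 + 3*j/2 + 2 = (j - 4)*(j - 1)*(j + 1/2)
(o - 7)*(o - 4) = o^2 - 11*o + 28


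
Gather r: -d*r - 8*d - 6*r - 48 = -8*d + r*(-d - 6) - 48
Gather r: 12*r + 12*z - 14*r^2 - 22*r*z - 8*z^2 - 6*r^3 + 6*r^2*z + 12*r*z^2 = -6*r^3 + r^2*(6*z - 14) + r*(12*z^2 - 22*z + 12) - 8*z^2 + 12*z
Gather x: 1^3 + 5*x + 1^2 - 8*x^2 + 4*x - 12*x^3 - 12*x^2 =-12*x^3 - 20*x^2 + 9*x + 2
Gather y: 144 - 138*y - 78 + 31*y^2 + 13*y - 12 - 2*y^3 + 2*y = -2*y^3 + 31*y^2 - 123*y + 54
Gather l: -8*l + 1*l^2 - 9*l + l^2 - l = 2*l^2 - 18*l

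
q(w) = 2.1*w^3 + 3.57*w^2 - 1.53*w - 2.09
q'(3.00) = 76.59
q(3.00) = 82.15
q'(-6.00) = 182.43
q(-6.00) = -317.99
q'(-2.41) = 17.85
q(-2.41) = -7.06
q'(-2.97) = 32.84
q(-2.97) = -21.07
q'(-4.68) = 103.04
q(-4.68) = -131.99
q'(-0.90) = -2.85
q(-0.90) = 0.65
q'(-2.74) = 26.20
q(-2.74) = -14.29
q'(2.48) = 54.92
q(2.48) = 48.10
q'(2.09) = 40.91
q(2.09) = 29.48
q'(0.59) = 4.88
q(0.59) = -1.32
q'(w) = 6.3*w^2 + 7.14*w - 1.53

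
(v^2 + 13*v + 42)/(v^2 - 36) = (v + 7)/(v - 6)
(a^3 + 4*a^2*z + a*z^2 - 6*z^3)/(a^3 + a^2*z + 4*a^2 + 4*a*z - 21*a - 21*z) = (a^3 + 4*a^2*z + a*z^2 - 6*z^3)/(a^3 + a^2*z + 4*a^2 + 4*a*z - 21*a - 21*z)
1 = 1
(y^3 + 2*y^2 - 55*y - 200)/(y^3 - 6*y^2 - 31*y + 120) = (y + 5)/(y - 3)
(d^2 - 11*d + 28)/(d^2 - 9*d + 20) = (d - 7)/(d - 5)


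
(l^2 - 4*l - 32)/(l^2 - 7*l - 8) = (l + 4)/(l + 1)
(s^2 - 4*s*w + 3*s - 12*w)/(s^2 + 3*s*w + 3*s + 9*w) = (s - 4*w)/(s + 3*w)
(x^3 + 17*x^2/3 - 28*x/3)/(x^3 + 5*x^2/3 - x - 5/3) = x*(3*x^2 + 17*x - 28)/(3*x^3 + 5*x^2 - 3*x - 5)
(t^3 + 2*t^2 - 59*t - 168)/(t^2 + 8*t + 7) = (t^2 - 5*t - 24)/(t + 1)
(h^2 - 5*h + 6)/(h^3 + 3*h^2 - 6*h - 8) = (h - 3)/(h^2 + 5*h + 4)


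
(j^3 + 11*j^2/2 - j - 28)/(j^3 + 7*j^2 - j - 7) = (j^3 + 11*j^2/2 - j - 28)/(j^3 + 7*j^2 - j - 7)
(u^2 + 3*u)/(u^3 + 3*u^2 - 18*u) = (u + 3)/(u^2 + 3*u - 18)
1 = 1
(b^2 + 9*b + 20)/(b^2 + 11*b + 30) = (b + 4)/(b + 6)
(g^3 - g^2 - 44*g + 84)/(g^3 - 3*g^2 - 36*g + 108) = (g^2 + 5*g - 14)/(g^2 + 3*g - 18)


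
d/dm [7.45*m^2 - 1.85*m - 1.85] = 14.9*m - 1.85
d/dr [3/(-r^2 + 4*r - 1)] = 6*(r - 2)/(r^2 - 4*r + 1)^2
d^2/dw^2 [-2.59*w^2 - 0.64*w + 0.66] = -5.18000000000000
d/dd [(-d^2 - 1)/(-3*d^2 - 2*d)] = 2*(d^2 - 3*d - 1)/(d^2*(9*d^2 + 12*d + 4))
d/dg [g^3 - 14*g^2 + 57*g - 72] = 3*g^2 - 28*g + 57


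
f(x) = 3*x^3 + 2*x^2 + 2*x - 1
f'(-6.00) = 302.00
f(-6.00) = -589.00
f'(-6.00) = 302.00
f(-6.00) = -589.00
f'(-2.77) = 59.98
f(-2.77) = -54.96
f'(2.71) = 78.94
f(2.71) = 78.82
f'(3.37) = 117.69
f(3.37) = 143.27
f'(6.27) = 380.90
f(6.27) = 829.64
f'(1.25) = 21.06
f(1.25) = 10.48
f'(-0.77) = 4.26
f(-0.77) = -2.72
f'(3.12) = 102.09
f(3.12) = 115.82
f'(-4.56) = 170.90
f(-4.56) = -252.99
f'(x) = 9*x^2 + 4*x + 2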